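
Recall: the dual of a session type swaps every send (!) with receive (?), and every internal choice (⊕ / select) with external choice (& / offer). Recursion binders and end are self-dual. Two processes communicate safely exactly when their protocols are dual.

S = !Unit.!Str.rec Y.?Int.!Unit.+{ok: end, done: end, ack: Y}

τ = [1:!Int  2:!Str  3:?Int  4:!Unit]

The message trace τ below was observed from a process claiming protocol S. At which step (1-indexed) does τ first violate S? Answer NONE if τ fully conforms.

1

step 1: got !Int, protocol expects !Unit  ✗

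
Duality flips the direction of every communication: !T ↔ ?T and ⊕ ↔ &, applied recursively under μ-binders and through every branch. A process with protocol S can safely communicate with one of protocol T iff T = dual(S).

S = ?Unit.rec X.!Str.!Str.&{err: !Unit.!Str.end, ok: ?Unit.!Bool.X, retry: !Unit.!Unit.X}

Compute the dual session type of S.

?Unit = !Unit
  rec X = rec X  (rec unchanged)
    !Str = ?Str
      !Str = ?Str
        &{err,ok,retry} = +{err,ok,retry}  (external→internal)
          case err:
            !Unit = ?Unit
              !Str = ?Str
                end ↦ end
          case ok:
            ?Unit = !Unit
              !Bool = ?Bool
                X ↦ X
          case retry:
            !Unit = ?Unit
              !Unit = ?Unit
                X ↦ X

!Unit.rec X.?Str.?Str.+{err: ?Unit.?Str.end, ok: !Unit.?Bool.X, retry: ?Unit.?Unit.X}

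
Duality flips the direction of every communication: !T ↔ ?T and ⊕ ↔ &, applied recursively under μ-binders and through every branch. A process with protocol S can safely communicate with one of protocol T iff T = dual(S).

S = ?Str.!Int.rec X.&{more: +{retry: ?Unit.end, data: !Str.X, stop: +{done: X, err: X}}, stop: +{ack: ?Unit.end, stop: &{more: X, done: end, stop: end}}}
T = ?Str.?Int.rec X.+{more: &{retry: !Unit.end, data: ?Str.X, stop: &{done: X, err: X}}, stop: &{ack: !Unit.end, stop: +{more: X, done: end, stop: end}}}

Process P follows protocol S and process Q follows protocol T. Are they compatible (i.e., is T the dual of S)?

NO

?Str ‖ ?Str  ✗ same direction on both sides — not dual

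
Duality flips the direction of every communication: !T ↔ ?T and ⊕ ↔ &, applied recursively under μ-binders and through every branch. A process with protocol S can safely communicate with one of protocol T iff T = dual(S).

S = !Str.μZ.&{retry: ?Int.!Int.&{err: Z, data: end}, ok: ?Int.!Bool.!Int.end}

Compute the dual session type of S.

!Str ↦ ?Str
  μZ ↦ μZ  (binder kept)
    &{retry,ok} ↦ ⊕{retry,ok}  (&→⊕)
      [retry]
        ?Int ↦ !Int
          !Int ↦ ?Int
            &{err,data} ↦ ⊕{err,data}  (&→⊕)
              [err]
                dual(Z) = Z
              [data]
                dual(end) = end
      [ok]
        ?Int ↦ !Int
          !Bool ↦ ?Bool
            !Int ↦ ?Int
              dual(end) = end

?Str.μZ.⊕{retry: !Int.?Int.⊕{err: Z, data: end}, ok: !Int.?Bool.?Int.end}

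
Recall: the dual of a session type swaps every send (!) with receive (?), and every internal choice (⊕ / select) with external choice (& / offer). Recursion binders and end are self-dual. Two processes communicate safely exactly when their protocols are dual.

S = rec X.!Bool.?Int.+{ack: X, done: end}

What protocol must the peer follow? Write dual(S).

rec X ↦ rec X  (binder kept)
  !Bool ↦ ?Bool
    ?Int ↦ !Int
      +{ack,done} ↦ &{ack,done}  (internal→external)
        • ack:
          X ↦ X
        • done:
          end ↦ end

rec X.?Bool.!Int.&{ack: X, done: end}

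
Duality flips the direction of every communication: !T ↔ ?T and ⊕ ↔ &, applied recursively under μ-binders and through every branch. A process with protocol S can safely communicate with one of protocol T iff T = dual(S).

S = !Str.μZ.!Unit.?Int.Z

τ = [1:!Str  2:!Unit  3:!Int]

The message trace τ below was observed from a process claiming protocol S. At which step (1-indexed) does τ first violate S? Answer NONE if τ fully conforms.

step 1: !Str  ok  residual = μZ.…
step 2: !Unit  ok  residual = ?Int.μZ.…
step 3: got !Int, protocol expects ?Int  ✗

3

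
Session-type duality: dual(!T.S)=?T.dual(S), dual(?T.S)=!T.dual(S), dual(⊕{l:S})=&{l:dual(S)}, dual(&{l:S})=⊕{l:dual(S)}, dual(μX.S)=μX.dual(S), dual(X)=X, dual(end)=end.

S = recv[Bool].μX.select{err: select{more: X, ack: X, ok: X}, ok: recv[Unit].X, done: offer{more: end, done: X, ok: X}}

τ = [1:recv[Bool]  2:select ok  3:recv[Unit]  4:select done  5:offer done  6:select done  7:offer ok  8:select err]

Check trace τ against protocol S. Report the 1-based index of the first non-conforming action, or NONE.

[1] recv[Bool]  ok  cont: μX.…
[2] select ok  ok  cont: recv[Unit].μX.…
[3] recv[Unit]  ok  cont: μX.…
[4] select done  ok  cont: offer{more: end, done: μX.…, ok: μX.…}
[5] offer done  ok  cont: μX.…
[6] select done  ok  cont: offer{more: end, done: μX.…, ok: μX.…}
[7] offer ok  ok  cont: μX.…
[8] select err  ok  cont: select{more: μX.…, ack: μX.…, ok: μX.…}
trace exhausted — no violation

NONE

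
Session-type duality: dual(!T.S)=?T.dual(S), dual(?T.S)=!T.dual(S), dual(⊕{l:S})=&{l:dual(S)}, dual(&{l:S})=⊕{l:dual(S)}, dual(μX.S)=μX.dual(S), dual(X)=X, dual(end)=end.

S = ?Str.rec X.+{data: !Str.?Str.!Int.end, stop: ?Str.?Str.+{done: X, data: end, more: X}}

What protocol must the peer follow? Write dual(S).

?Str = !Str
  rec X = rec X  (rec unchanged)
    +{data,stop} = &{data,stop}  (internal→external)
      [data]
        !Str = ?Str
          ?Str = !Str
            !Int = ?Int
              dual(end) = end
      [stop]
        ?Str = !Str
          ?Str = !Str
            +{done,data,more} = &{done,data,more}  (internal→external)
              [done]
                dual(X) = X
              [data]
                dual(end) = end
              [more]
                dual(X) = X

!Str.rec X.&{data: ?Str.!Str.?Int.end, stop: !Str.!Str.&{done: X, data: end, more: X}}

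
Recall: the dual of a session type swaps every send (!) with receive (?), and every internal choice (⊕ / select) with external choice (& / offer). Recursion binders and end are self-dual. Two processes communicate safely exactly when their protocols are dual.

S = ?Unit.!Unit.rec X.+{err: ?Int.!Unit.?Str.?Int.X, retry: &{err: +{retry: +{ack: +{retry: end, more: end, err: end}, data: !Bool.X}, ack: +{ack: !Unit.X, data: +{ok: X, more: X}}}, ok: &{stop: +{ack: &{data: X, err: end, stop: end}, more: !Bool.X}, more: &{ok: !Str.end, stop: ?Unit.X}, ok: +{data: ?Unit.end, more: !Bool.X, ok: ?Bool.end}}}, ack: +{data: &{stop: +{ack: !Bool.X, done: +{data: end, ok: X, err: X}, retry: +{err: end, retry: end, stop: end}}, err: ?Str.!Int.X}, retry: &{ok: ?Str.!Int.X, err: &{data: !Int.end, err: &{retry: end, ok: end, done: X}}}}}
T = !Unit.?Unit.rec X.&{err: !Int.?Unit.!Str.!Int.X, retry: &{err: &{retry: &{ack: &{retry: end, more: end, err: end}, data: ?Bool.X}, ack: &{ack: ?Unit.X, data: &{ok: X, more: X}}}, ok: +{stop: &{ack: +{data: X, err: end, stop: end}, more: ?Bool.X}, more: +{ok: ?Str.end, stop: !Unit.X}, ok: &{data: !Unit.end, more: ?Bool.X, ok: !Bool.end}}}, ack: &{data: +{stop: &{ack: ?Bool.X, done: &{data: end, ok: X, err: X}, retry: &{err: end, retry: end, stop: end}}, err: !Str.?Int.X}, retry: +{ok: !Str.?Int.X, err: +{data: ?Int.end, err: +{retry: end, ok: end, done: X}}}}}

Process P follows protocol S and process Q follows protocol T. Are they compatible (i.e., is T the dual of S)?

?Unit | !Unit  ✓
  !Unit | ?Unit  ✓
    rec X | rec X  ✓ (rec unchanged)
      +{err,retry,ack} | &{err,retry,ack}  ✓ labels match
        • err:
          ?Int | !Int  ✓
            !Unit | ?Unit  ✓
              ?Str | !Str  ✓
                ?Int | !Int  ✓
                  X | X  ✓
        • retry:
          &{err,ok} | &{err,ok}  ✗ choice polarity not flipped — not dual

NO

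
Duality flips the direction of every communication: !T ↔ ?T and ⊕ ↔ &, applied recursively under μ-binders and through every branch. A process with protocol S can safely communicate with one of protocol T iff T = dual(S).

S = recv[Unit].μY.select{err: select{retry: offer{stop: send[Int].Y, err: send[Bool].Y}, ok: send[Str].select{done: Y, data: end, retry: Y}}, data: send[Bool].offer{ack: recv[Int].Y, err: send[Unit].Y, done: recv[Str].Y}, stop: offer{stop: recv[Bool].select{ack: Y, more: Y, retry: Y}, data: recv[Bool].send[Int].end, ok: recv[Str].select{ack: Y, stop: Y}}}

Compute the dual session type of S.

recv[Unit] ↦ send[Unit]
  μY ↦ μY  (rec unchanged)
    select{err,data,stop} ↦ offer{err,data,stop}  (internal→external)
      • err:
        select{retry,ok} ↦ offer{retry,ok}  (internal→external)
          • retry:
            offer{stop,err} ↦ select{stop,err}  (&→⊕)
              • stop:
                send[Int] ↦ recv[Int]
                  Y ↦ Y
              • err:
                send[Bool] ↦ recv[Bool]
                  Y ↦ Y
          • ok:
            send[Str] ↦ recv[Str]
              select{done,data,retry} ↦ offer{done,data,retry}  (internal→external)
                • done:
                  Y ↦ Y
                • data:
                  end ↦ end
                • retry:
                  Y ↦ Y
      • data:
        send[Bool] ↦ recv[Bool]
          offer{ack,err,done} ↦ select{ack,err,done}  (&→⊕)
            • ack:
              recv[Int] ↦ send[Int]
                Y ↦ Y
            • err:
              send[Unit] ↦ recv[Unit]
                Y ↦ Y
            • done:
              recv[Str] ↦ send[Str]
                Y ↦ Y
      • stop:
        offer{stop,data,ok} ↦ select{stop,data,ok}  (&→⊕)
          • stop:
            recv[Bool] ↦ send[Bool]
              select{ack,more,retry} ↦ offer{ack,more,retry}  (internal→external)
                • ack:
                  Y ↦ Y
                • more:
                  Y ↦ Y
                • retry:
                  Y ↦ Y
          • data:
            recv[Bool] ↦ send[Bool]
              send[Int] ↦ recv[Int]
                end ↦ end
          • ok:
            recv[Str] ↦ send[Str]
              select{ack,stop} ↦ offer{ack,stop}  (internal→external)
                • ack:
                  Y ↦ Y
                • stop:
                  Y ↦ Y

send[Unit].μY.offer{err: offer{retry: select{stop: recv[Int].Y, err: recv[Bool].Y}, ok: recv[Str].offer{done: Y, data: end, retry: Y}}, data: recv[Bool].select{ack: send[Int].Y, err: recv[Unit].Y, done: send[Str].Y}, stop: select{stop: send[Bool].offer{ack: Y, more: Y, retry: Y}, data: send[Bool].recv[Int].end, ok: send[Str].offer{ack: Y, stop: Y}}}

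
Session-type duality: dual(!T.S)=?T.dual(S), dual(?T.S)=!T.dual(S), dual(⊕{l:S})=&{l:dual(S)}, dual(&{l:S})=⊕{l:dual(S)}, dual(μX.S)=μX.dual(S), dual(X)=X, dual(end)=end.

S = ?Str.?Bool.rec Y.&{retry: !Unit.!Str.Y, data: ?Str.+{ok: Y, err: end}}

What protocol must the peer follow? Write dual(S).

!Str.!Bool.rec Y.+{retry: ?Unit.?Str.Y, data: !Str.&{ok: Y, err: end}}

?Str → !Str
  ?Bool → !Bool
    rec Y → rec Y  (binder kept)
      &{retry,data} → +{retry,data}  (offer→select)
        • retry:
          !Unit → ?Unit
            !Str → ?Str
              Y self-dual
        • data:
          ?Str → !Str
            +{ok,err} → &{ok,err}  (internal→external)
              • ok:
                Y self-dual
              • err:
                end self-dual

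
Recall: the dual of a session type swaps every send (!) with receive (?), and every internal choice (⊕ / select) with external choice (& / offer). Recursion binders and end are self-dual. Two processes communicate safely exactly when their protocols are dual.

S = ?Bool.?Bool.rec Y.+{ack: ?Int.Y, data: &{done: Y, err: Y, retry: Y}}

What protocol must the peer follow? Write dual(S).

!Bool.!Bool.rec Y.&{ack: !Int.Y, data: +{done: Y, err: Y, retry: Y}}

?Bool ↦ !Bool
  ?Bool ↦ !Bool
    rec Y ↦ rec Y  (μ self-dual)
      +{ack,data} ↦ &{ack,data}  (internal→external)
        • ack:
          ?Int ↦ !Int
            Y ↦ Y
        • data:
          &{done,err,retry} ↦ +{done,err,retry}  (offer→select)
            • done:
              Y ↦ Y
            • err:
              Y ↦ Y
            • retry:
              Y ↦ Y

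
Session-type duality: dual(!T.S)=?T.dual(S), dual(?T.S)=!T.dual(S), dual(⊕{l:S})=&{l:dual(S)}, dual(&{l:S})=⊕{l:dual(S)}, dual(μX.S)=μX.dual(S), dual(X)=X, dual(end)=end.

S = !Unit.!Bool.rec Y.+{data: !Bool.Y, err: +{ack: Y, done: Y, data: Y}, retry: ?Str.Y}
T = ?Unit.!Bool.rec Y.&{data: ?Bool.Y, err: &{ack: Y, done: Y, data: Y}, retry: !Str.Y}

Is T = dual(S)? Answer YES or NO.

!Unit vs ?Unit  ✓
  !Bool vs !Bool  ✗ same direction on both sides — not dual

NO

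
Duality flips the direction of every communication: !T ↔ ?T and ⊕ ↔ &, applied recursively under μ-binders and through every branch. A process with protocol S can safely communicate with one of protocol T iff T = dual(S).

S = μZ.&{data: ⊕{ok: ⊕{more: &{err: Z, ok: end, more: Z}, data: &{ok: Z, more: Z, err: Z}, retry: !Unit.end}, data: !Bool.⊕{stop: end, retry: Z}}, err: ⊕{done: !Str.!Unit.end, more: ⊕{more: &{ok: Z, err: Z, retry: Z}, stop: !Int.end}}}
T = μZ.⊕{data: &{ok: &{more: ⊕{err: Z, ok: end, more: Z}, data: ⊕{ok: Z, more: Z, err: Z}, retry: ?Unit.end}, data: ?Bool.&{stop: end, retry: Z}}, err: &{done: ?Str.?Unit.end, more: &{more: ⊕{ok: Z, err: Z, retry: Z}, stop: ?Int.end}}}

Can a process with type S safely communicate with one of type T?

YES

μZ vs μZ  match (binder kept)
  &{data,err} vs ⊕{data,err}  match labels match
    case data:
      ⊕{ok,data} vs &{ok,data}  match labels match
        case ok:
          ⊕{more,data,retry} vs &{more,data,retry}  match labels match
            case more:
              &{err,ok,more} vs ⊕{err,ok,more}  match labels match
                case err:
                  Z vs Z  match
                case ok:
                  end vs end  match
                case more:
                  Z vs Z  match
            case data:
              &{ok,more,err} vs ⊕{ok,more,err}  match labels match
                case ok:
                  Z vs Z  match
                case more:
                  Z vs Z  match
                case err:
                  Z vs Z  match
            case retry:
              !Unit vs ?Unit  match
                end vs end  match
        case data:
          !Bool vs ?Bool  match
            ⊕{stop,retry} vs &{stop,retry}  match labels match
              case stop:
                end vs end  match
              case retry:
                Z vs Z  match
    case err:
      ⊕{done,more} vs &{done,more}  match labels match
        case done:
          !Str vs ?Str  match
            !Unit vs ?Unit  match
              end vs end  match
        case more:
          ⊕{more,stop} vs &{more,stop}  match labels match
            case more:
              &{ok,err,retry} vs ⊕{ok,err,retry}  match labels match
                case ok:
                  Z vs Z  match
                case err:
                  Z vs Z  match
                case retry:
                  Z vs Z  match
            case stop:
              !Int vs ?Int  match
                end vs end  match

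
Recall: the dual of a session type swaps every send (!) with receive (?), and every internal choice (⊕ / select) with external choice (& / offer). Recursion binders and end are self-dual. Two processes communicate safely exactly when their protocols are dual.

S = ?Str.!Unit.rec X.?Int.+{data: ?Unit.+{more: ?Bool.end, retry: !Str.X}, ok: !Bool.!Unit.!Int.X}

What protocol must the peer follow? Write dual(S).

?Str ↦ !Str
  !Unit ↦ ?Unit
    rec X ↦ rec X  (rec unchanged)
      ?Int ↦ !Int
        +{data,ok} ↦ &{data,ok}  (internal→external)
          case data:
            ?Unit ↦ !Unit
              +{more,retry} ↦ &{more,retry}  (internal→external)
                case more:
                  ?Bool ↦ !Bool
                    end ↦ end
                case retry:
                  !Str ↦ ?Str
                    X ↦ X
          case ok:
            !Bool ↦ ?Bool
              !Unit ↦ ?Unit
                !Int ↦ ?Int
                  X ↦ X

!Str.?Unit.rec X.!Int.&{data: !Unit.&{more: !Bool.end, retry: ?Str.X}, ok: ?Bool.?Unit.?Int.X}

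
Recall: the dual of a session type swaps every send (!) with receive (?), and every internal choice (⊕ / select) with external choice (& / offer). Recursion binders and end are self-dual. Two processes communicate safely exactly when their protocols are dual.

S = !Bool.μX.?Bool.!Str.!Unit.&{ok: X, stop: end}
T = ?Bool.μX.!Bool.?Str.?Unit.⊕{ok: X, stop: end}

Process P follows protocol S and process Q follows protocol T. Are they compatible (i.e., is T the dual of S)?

YES

!Bool ‖ ?Bool  ✓
  μX ‖ μX  ✓ (μ self-dual)
    ?Bool ‖ !Bool  ✓
      !Str ‖ ?Str  ✓
        !Unit ‖ ?Unit  ✓
          &{ok,stop} ‖ ⊕{ok,stop}  ✓ label sets agree
            [ok]
              X ‖ X  ✓
            [stop]
              end ‖ end  ✓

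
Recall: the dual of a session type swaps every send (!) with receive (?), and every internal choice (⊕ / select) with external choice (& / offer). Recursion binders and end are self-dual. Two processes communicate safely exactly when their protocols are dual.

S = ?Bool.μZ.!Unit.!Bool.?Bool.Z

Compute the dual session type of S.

?Bool = !Bool
  μZ = μZ  (μ self-dual)
    !Unit = ?Unit
      !Bool = ?Bool
        ?Bool = !Bool
          Z self-dual

!Bool.μZ.?Unit.?Bool.!Bool.Z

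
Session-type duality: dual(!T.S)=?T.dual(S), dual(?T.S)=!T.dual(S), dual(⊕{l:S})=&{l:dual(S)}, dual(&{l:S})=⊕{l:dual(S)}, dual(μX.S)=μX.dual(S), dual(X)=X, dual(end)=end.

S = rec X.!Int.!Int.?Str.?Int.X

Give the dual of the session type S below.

rec X ↦ rec X  (μ self-dual)
  !Int ↦ ?Int
    !Int ↦ ?Int
      ?Str ↦ !Str
        ?Int ↦ !Int
          X self-dual

rec X.?Int.?Int.!Str.!Int.X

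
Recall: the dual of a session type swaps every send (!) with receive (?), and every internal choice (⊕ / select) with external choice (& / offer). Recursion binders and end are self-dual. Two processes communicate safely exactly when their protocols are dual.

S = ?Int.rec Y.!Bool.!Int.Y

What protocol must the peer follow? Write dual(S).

!Int.rec Y.?Bool.?Int.Y

?Int ↦ !Int
  rec Y ↦ rec Y  (rec unchanged)
    !Bool ↦ ?Bool
      !Int ↦ ?Int
        dual(Y) = Y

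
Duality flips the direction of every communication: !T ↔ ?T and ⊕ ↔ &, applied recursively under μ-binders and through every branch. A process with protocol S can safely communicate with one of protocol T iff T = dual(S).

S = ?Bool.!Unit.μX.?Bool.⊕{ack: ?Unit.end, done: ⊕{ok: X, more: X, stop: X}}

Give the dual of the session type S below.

!Bool.?Unit.μX.!Bool.&{ack: !Unit.end, done: &{ok: X, more: X, stop: X}}

?Bool → !Bool
  !Unit → ?Unit
    μX → μX  (rec unchanged)
      ?Bool → !Bool
        ⊕{ack,done} → &{ack,done}  (⊕→&)
          case ack:
            ?Unit → !Unit
              end self-dual
          case done:
            ⊕{ok,more,stop} → &{ok,more,stop}  (⊕→&)
              case ok:
                X self-dual
              case more:
                X self-dual
              case stop:
                X self-dual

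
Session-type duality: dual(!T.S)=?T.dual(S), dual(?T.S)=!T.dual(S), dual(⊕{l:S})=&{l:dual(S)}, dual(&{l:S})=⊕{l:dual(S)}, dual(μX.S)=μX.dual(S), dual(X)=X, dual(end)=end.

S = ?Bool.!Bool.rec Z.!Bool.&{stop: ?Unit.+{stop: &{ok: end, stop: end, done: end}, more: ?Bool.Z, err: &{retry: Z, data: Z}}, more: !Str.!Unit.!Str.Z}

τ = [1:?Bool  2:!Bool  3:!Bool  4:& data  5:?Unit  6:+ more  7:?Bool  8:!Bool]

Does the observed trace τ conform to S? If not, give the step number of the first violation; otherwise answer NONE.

@1 ?Bool  ✓  now at !Bool.rec Z.…
@2 !Bool  ✓  now at rec Z.…
@3 !Bool  ✓  now at &{stop: ?Unit.+{stop: &{ok: end, stop: end, done: end}, more: ?Bool.rec Z.…, err: &{retry: rec Z.…, data: rec Z.…}}, more: !Str.!Unit.!Str.rec Z.…}
@4 got & data, protocol expects & stop or & more  ✗

4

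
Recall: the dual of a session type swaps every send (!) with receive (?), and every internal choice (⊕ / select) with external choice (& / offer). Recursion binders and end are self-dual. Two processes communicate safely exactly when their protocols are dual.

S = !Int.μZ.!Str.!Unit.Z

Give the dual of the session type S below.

?Int.μZ.?Str.?Unit.Z

!Int ↦ ?Int
  μZ ↦ μZ  (binder kept)
    !Str ↦ ?Str
      !Unit ↦ ?Unit
        dual(Z) = Z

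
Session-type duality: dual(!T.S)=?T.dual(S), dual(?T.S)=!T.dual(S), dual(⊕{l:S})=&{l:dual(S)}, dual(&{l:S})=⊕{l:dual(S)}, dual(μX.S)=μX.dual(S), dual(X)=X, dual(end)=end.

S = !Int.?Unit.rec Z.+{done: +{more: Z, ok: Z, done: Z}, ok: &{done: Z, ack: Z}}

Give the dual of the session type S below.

!Int ↦ ?Int
  ?Unit ↦ !Unit
    rec Z ↦ rec Z  (binder kept)
      +{done,ok} ↦ &{done,ok}  (internal→external)
        [done]
          +{more,ok,done} ↦ &{more,ok,done}  (internal→external)
            [more]
              Z ↦ Z
            [ok]
              Z ↦ Z
            [done]
              Z ↦ Z
        [ok]
          &{done,ack} ↦ +{done,ack}  (&→⊕)
            [done]
              Z ↦ Z
            [ack]
              Z ↦ Z

?Int.!Unit.rec Z.&{done: &{more: Z, ok: Z, done: Z}, ok: +{done: Z, ack: Z}}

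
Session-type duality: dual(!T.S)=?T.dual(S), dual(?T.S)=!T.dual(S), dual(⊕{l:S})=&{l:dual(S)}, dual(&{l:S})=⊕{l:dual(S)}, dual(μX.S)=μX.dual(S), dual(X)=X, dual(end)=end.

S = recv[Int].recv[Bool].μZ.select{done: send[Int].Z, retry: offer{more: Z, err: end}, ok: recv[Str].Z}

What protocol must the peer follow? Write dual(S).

recv[Int] = send[Int]
  recv[Bool] = send[Bool]
    μZ = μZ  (μ self-dual)
      select{done,retry,ok} = offer{done,retry,ok}  (internal→external)
        • done:
          send[Int] = recv[Int]
            Z self-dual
        • retry:
          offer{more,err} = select{more,err}  (&→⊕)
            • more:
              Z self-dual
            • err:
              end self-dual
        • ok:
          recv[Str] = send[Str]
            Z self-dual

send[Int].send[Bool].μZ.offer{done: recv[Int].Z, retry: select{more: Z, err: end}, ok: send[Str].Z}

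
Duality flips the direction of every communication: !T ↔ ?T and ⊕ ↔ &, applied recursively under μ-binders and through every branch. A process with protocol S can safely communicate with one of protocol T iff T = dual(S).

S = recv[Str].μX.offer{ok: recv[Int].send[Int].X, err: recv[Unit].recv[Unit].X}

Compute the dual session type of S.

send[Str].μX.select{ok: send[Int].recv[Int].X, err: send[Unit].send[Unit].X}

recv[Str] = send[Str]
  μX = μX  (rec unchanged)
    offer{ok,err} = select{ok,err}  (external→internal)
      case ok:
        recv[Int] = send[Int]
          send[Int] = recv[Int]
            dual(X) = X
      case err:
        recv[Unit] = send[Unit]
          recv[Unit] = send[Unit]
            dual(X) = X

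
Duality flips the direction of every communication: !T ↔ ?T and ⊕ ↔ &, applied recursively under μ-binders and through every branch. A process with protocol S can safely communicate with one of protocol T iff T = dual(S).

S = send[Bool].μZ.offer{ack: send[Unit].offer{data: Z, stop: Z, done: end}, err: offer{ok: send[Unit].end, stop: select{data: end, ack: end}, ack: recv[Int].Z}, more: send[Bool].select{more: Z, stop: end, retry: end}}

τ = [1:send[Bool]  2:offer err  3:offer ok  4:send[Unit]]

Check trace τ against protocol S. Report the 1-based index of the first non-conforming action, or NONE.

NONE

[1] send[Bool]  match  cont: μZ.…
[2] offer err  match  cont: offer{ok: send[Unit].end, stop: select{data: end, ack: end}, ack: recv[Int].μZ.…}
[3] offer ok  match  cont: send[Unit].end
[4] send[Unit]  match  cont: end
trace exhausted — no violation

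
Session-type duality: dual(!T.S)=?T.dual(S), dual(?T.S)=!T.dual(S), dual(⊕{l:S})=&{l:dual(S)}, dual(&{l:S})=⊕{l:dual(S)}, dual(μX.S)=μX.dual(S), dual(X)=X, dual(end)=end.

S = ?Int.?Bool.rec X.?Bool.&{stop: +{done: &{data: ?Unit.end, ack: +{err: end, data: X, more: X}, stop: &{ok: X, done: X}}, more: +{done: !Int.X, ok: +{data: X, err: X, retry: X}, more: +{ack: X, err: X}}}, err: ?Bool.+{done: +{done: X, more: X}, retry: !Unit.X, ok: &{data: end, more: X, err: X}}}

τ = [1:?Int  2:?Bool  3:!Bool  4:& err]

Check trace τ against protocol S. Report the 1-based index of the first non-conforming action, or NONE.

3

step 1: ?Int  ✓  state: ?Bool.rec X.…
step 2: ?Bool  ✓  state: rec X.…
step 3: got !Bool, protocol expects ?Bool  ✗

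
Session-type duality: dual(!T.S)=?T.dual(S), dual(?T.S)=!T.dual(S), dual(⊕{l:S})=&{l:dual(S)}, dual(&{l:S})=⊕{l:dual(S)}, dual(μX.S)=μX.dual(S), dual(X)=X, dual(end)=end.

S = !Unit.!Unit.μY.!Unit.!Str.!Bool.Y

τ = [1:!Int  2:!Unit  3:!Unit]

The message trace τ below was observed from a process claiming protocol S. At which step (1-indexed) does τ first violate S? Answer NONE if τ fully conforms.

[1] got !Int, protocol expects !Unit  ✗

1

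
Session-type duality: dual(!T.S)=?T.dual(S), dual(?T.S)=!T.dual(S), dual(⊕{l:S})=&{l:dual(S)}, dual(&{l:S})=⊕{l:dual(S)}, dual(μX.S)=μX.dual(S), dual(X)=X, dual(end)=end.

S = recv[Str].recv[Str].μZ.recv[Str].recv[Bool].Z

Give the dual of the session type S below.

recv[Str] → send[Str]
  recv[Str] → send[Str]
    μZ → μZ  (binder kept)
      recv[Str] → send[Str]
        recv[Bool] → send[Bool]
          Z ↦ Z

send[Str].send[Str].μZ.send[Str].send[Bool].Z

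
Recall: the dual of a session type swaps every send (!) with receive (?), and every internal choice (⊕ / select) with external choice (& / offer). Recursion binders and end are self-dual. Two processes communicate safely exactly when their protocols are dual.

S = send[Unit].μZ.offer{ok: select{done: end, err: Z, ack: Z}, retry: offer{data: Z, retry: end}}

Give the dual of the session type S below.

recv[Unit].μZ.select{ok: offer{done: end, err: Z, ack: Z}, retry: select{data: Z, retry: end}}

send[Unit] ↦ recv[Unit]
  μZ ↦ μZ  (rec unchanged)
    offer{ok,retry} ↦ select{ok,retry}  (&→⊕)
      [ok]
        select{done,err,ack} ↦ offer{done,err,ack}  (⊕→&)
          [done]
            end ↦ end
          [err]
            Z ↦ Z
          [ack]
            Z ↦ Z
      [retry]
        offer{data,retry} ↦ select{data,retry}  (&→⊕)
          [data]
            Z ↦ Z
          [retry]
            end ↦ end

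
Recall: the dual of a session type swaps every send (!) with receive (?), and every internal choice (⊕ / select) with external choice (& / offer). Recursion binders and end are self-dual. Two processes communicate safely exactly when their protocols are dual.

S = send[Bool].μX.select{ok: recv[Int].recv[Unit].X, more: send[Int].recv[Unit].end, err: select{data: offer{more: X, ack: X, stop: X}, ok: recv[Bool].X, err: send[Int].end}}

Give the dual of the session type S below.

recv[Bool].μX.offer{ok: send[Int].send[Unit].X, more: recv[Int].send[Unit].end, err: offer{data: select{more: X, ack: X, stop: X}, ok: send[Bool].X, err: recv[Int].end}}

send[Bool] ↦ recv[Bool]
  μX ↦ μX  (binder kept)
    select{ok,more,err} ↦ offer{ok,more,err}  (⊕→&)
      • ok:
        recv[Int] ↦ send[Int]
          recv[Unit] ↦ send[Unit]
            X ↦ X
      • more:
        send[Int] ↦ recv[Int]
          recv[Unit] ↦ send[Unit]
            end ↦ end
      • err:
        select{data,ok,err} ↦ offer{data,ok,err}  (⊕→&)
          • data:
            offer{more,ack,stop} ↦ select{more,ack,stop}  (offer→select)
              • more:
                X ↦ X
              • ack:
                X ↦ X
              • stop:
                X ↦ X
          • ok:
            recv[Bool] ↦ send[Bool]
              X ↦ X
          • err:
            send[Int] ↦ recv[Int]
              end ↦ end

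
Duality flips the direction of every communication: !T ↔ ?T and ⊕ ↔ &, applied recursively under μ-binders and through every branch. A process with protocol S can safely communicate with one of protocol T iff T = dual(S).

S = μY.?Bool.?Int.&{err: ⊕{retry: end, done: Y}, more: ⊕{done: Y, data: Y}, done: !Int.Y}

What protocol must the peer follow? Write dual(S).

μY.!Bool.!Int.⊕{err: &{retry: end, done: Y}, more: &{done: Y, data: Y}, done: ?Int.Y}

μY = μY  (μ self-dual)
  ?Bool = !Bool
    ?Int = !Int
      &{err,more,done} = ⊕{err,more,done}  (offer→select)
        • err:
          ⊕{retry,done} = &{retry,done}  (internal→external)
            • retry:
              end self-dual
            • done:
              Y self-dual
        • more:
          ⊕{done,data} = &{done,data}  (internal→external)
            • done:
              Y self-dual
            • data:
              Y self-dual
        • done:
          !Int = ?Int
            Y self-dual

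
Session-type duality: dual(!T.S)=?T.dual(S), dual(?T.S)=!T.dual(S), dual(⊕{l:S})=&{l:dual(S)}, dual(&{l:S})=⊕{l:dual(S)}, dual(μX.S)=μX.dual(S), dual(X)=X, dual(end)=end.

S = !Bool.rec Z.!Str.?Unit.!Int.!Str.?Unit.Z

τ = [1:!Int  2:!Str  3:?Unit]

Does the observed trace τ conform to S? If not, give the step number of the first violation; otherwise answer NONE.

[1] got !Int, protocol expects !Bool  ✗

1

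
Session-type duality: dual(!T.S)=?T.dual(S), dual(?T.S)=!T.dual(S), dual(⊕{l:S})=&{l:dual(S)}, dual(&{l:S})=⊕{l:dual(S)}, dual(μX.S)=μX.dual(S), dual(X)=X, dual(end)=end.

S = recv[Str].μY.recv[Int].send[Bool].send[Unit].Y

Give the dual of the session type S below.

recv[Str] → send[Str]
  μY → μY  (μ self-dual)
    recv[Int] → send[Int]
      send[Bool] → recv[Bool]
        send[Unit] → recv[Unit]
          dual(Y) = Y

send[Str].μY.send[Int].recv[Bool].recv[Unit].Y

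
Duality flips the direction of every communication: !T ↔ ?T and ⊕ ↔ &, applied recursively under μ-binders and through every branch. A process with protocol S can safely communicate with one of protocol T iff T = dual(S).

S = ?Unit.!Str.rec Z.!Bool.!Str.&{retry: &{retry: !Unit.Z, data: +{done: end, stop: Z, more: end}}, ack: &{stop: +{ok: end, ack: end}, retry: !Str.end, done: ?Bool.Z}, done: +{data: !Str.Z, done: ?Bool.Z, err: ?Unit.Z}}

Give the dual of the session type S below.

!Unit.?Str.rec Z.?Bool.?Str.+{retry: +{retry: ?Unit.Z, data: &{done: end, stop: Z, more: end}}, ack: +{stop: &{ok: end, ack: end}, retry: ?Str.end, done: !Bool.Z}, done: &{data: ?Str.Z, done: !Bool.Z, err: !Unit.Z}}

?Unit = !Unit
  !Str = ?Str
    rec Z = rec Z  (rec unchanged)
      !Bool = ?Bool
        !Str = ?Str
          &{retry,ack,done} = +{retry,ack,done}  (external→internal)
            • retry:
              &{retry,data} = +{retry,data}  (external→internal)
                • retry:
                  !Unit = ?Unit
                    Z self-dual
                • data:
                  +{done,stop,more} = &{done,stop,more}  (internal→external)
                    • done:
                      end self-dual
                    • stop:
                      Z self-dual
                    • more:
                      end self-dual
            • ack:
              &{stop,retry,done} = +{stop,retry,done}  (external→internal)
                • stop:
                  +{ok,ack} = &{ok,ack}  (internal→external)
                    • ok:
                      end self-dual
                    • ack:
                      end self-dual
                • retry:
                  !Str = ?Str
                    end self-dual
                • done:
                  ?Bool = !Bool
                    Z self-dual
            • done:
              +{data,done,err} = &{data,done,err}  (internal→external)
                • data:
                  !Str = ?Str
                    Z self-dual
                • done:
                  ?Bool = !Bool
                    Z self-dual
                • err:
                  ?Unit = !Unit
                    Z self-dual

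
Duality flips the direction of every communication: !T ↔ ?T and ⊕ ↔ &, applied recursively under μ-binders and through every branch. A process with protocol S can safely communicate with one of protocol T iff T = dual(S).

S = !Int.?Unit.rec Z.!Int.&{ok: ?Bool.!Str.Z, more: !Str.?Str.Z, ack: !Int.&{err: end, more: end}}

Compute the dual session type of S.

!Int = ?Int
  ?Unit = !Unit
    rec Z = rec Z  (rec unchanged)
      !Int = ?Int
        &{ok,more,ack} = +{ok,more,ack}  (offer→select)
          [ok]
            ?Bool = !Bool
              !Str = ?Str
                Z ↦ Z
          [more]
            !Str = ?Str
              ?Str = !Str
                Z ↦ Z
          [ack]
            !Int = ?Int
              &{err,more} = +{err,more}  (offer→select)
                [err]
                  end ↦ end
                [more]
                  end ↦ end

?Int.!Unit.rec Z.?Int.+{ok: !Bool.?Str.Z, more: ?Str.!Str.Z, ack: ?Int.+{err: end, more: end}}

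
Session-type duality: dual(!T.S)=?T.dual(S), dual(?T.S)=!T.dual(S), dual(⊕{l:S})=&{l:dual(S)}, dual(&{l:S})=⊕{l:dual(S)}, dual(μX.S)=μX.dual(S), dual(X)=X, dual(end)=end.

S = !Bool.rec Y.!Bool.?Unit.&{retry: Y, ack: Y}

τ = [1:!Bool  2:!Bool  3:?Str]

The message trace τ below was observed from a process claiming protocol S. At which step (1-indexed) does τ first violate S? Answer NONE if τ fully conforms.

3

@1 !Bool  match  residual = rec Y.…
@2 !Bool  match  residual = ?Unit.&{retry: rec Y.…, ack: rec Y.…}
@3 got ?Str, protocol expects ?Unit  ✗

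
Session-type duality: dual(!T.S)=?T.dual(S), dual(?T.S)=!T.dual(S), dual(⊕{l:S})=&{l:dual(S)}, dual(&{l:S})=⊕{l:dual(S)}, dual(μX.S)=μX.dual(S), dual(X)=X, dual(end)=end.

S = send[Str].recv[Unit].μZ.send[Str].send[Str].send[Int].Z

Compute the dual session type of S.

recv[Str].send[Unit].μZ.recv[Str].recv[Str].recv[Int].Z

send[Str] → recv[Str]
  recv[Unit] → send[Unit]
    μZ → μZ  (binder kept)
      send[Str] → recv[Str]
        send[Str] → recv[Str]
          send[Int] → recv[Int]
            Z self-dual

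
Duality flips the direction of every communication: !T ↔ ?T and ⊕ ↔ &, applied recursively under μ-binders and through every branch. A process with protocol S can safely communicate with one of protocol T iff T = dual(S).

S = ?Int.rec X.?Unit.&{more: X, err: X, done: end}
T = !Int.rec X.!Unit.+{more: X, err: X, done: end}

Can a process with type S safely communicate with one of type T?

YES

?Int | !Int  ✓
  rec X | rec X  ✓ (binder kept)
    ?Unit | !Unit  ✓
      &{more,err,done} | +{more,err,done}  ✓ labels match
        • more:
          X | X  ✓
        • err:
          X | X  ✓
        • done:
          end | end  ✓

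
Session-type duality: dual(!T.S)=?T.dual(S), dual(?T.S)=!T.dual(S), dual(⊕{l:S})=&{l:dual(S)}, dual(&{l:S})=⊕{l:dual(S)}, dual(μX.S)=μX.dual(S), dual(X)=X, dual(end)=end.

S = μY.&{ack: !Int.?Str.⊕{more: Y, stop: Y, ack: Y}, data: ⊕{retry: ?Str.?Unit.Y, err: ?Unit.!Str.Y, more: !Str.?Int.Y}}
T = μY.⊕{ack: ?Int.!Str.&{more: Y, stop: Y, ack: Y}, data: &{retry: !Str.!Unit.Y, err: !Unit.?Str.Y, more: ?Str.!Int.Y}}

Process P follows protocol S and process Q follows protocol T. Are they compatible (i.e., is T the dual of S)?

μY vs μY  ✓ (binder kept)
  &{ack,data} vs ⊕{ack,data}  ✓ same labels
    [ack]
      !Int vs ?Int  ✓
        ?Str vs !Str  ✓
          ⊕{more,stop,ack} vs &{more,stop,ack}  ✓ same labels
            [more]
              Y vs Y  ✓
            [stop]
              Y vs Y  ✓
            [ack]
              Y vs Y  ✓
    [data]
      ⊕{retry,err,more} vs &{retry,err,more}  ✓ same labels
        [retry]
          ?Str vs !Str  ✓
            ?Unit vs !Unit  ✓
              Y vs Y  ✓
        [err]
          ?Unit vs !Unit  ✓
            !Str vs ?Str  ✓
              Y vs Y  ✓
        [more]
          !Str vs ?Str  ✓
            ?Int vs !Int  ✓
              Y vs Y  ✓

YES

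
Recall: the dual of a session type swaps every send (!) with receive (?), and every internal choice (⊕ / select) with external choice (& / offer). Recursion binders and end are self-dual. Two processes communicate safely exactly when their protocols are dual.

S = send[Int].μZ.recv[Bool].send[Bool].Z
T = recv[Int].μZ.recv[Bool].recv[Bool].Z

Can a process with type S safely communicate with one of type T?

NO

send[Int] vs recv[Int]  match
  μZ vs μZ  match (μ self-dual)
    recv[Bool] vs recv[Bool]  ✗ same direction on both sides — not dual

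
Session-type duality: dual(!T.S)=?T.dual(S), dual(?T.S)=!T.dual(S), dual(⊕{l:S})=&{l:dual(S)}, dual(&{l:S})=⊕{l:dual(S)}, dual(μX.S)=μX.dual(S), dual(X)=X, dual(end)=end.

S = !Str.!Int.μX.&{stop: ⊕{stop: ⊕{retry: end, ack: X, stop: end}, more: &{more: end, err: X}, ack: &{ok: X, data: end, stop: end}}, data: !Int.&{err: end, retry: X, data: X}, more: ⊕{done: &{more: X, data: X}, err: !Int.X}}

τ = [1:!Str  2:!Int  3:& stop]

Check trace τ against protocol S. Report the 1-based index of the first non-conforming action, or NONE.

NONE

step 1: !Str  ✓  state: !Int.μX.…
step 2: !Int  ✓  state: μX.…
step 3: & stop  ✓  state: ⊕{stop: ⊕{retry: end, ack: μX.…, stop: end}, more: &{more: end, err: μX.…}, ack: &{ok: μX.…, data: end, stop: end}}
τ conforms to S (length 3)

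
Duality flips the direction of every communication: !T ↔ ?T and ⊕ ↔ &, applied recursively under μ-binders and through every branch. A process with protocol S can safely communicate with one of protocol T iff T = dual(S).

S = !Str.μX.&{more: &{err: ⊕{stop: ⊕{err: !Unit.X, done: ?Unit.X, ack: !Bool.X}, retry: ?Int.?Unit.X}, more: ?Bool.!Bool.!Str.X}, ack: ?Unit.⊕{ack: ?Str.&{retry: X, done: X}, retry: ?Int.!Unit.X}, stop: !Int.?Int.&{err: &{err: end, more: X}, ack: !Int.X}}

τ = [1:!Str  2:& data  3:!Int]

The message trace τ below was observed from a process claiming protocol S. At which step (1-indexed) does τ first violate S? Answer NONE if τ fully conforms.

2

step 1: !Str  ✓  now at μX.…
step 2: got & data, protocol expects & more or & ack or & stop  ✗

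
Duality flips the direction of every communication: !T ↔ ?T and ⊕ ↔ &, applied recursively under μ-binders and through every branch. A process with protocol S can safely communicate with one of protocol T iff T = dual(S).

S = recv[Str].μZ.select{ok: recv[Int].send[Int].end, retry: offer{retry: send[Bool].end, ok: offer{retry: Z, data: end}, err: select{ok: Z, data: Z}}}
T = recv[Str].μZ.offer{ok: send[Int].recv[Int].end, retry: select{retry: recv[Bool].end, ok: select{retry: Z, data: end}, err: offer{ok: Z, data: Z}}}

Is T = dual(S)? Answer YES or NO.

recv[Str] ‖ recv[Str]  ✗ same direction on both sides — not dual

NO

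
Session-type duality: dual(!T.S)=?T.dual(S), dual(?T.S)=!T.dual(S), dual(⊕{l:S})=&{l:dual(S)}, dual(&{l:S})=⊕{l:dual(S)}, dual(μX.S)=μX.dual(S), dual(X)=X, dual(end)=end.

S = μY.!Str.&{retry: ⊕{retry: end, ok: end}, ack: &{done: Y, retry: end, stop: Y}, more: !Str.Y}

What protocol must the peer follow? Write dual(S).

μY ↦ μY  (rec unchanged)
  !Str ↦ ?Str
    &{retry,ack,more} ↦ ⊕{retry,ack,more}  (&→⊕)
      [retry]
        ⊕{retry,ok} ↦ &{retry,ok}  (select→offer)
          [retry]
            dual(end) = end
          [ok]
            dual(end) = end
      [ack]
        &{done,retry,stop} ↦ ⊕{done,retry,stop}  (&→⊕)
          [done]
            dual(Y) = Y
          [retry]
            dual(end) = end
          [stop]
            dual(Y) = Y
      [more]
        !Str ↦ ?Str
          dual(Y) = Y

μY.?Str.⊕{retry: &{retry: end, ok: end}, ack: ⊕{done: Y, retry: end, stop: Y}, more: ?Str.Y}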